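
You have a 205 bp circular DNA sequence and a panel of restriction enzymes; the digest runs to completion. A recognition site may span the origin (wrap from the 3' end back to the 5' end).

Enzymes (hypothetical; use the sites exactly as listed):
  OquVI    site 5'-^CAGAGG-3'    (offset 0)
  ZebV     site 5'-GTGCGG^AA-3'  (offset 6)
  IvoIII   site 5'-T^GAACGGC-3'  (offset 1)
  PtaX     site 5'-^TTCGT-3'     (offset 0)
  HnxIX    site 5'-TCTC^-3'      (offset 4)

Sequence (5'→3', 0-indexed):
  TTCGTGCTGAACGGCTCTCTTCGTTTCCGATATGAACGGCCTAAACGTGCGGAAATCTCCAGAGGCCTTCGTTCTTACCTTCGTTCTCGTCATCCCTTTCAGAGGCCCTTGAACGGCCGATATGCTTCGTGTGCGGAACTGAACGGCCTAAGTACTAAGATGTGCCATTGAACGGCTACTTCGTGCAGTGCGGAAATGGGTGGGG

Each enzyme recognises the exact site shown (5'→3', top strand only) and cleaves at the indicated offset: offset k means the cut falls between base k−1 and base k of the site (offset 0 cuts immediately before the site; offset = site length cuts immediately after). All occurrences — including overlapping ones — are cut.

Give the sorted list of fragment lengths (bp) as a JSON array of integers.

Per-enzyme occurrences:
  OquVI (CAGAGG, off=0): starts [59, 99] → cuts [59, 99]
  ZebV (GTGCGGAA, off=6): starts [46, 130, 187] → cuts [52, 136, 193]
  IvoIII (TGAACGGC, off=1): starts [7, 32, 109, 139, 168] → cuts [8, 33, 110, 140, 169]
  PtaX (TTCGT, off=0): starts [0, 19, 67, 79, 125, 179] → cuts [0, 19, 67, 79, 125, 179]
  HnxIX (TCTC, off=4): starts [15, 55, 84] → cuts [19, 59, 88]

Pooled cuts: [0, 8, 19, 33, 52, 59, 67, 79, 88, 99, 110, 125, 136, 140, 169, 179, 193]

Fragments:
  0→8: 8 bp
  8→19: 11 bp
  19→33: 14 bp
  33→52: 19 bp
  52→59: 7 bp
  59→67: 8 bp
  67→79: 12 bp
  79→88: 9 bp
  88→99: 11 bp
  99→110: 11 bp
  110→125: 15 bp
  125→136: 11 bp
  136→140: 4 bp
  140→169: 29 bp
  169→179: 10 bp
  179→193: 14 bp
  193→0 (wrap): 205-193+0 = 12 bp

[4,7,8,8,9,10,11,11,11,11,12,12,14,14,15,19,29]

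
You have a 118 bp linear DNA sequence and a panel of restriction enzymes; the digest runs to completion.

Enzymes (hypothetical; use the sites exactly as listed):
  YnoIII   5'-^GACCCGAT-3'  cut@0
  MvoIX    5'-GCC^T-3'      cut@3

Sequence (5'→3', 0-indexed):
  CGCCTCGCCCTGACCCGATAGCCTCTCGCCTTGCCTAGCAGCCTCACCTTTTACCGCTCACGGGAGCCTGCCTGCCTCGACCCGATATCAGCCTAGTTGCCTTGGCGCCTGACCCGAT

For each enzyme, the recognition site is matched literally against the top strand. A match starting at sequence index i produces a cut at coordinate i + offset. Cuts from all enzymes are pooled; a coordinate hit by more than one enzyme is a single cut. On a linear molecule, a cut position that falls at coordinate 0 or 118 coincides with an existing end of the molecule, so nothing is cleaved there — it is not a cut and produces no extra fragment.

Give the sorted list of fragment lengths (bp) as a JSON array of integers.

Per-enzyme occurrences:
  YnoIII (GACCCGAT, off=0): starts [11, 78, 110] → cuts [11, 78, 110]
  MvoIX (GCCT, off=3): starts [1, 20, 27, 32, 40, 65, 69, 73, 90, 98, 106] → cuts [4, 23, 30, 35, 43, 68, 72, 76, 93, 101, 109]

All cut coordinates (distinct, sorted): [4, 11, 23, 30, 35, 43, 68, 72, 76, 78, 93, 101, 109, 110]

Fragment lengths:
  [0,4): 4 bp
  [4,11): 7 bp
  [11,23): 12 bp
  [23,30): 7 bp
  [30,35): 5 bp
  [35,43): 8 bp
  [43,68): 25 bp
  [68,72): 4 bp
  [72,76): 4 bp
  [76,78): 2 bp
  [78,93): 15 bp
  [93,101): 8 bp
  [101,109): 8 bp
  [109,110): 1 bp
  [110,118): 8 bp

[1,2,4,4,4,5,7,7,8,8,8,8,12,15,25]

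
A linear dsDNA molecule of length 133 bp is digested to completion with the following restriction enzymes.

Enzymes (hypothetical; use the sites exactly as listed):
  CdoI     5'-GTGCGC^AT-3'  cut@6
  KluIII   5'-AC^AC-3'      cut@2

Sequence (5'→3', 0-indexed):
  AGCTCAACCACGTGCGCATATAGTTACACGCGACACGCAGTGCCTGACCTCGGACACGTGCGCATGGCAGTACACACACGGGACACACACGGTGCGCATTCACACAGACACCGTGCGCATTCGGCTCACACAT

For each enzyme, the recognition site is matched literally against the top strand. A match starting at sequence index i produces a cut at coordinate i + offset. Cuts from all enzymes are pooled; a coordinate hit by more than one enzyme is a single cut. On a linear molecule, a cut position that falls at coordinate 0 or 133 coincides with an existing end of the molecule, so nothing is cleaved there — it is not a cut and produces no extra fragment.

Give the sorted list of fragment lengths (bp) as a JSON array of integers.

Site scan:
  CdoI (GTGCGCAT, off=6): starts [11, 57, 91, 112] → cuts [17, 63, 97, 118]
  KluIII (ACAC, off=2): starts [25, 32, 53, 71, 73, 75, 82, 84, 86, 101, 107, 127] → cuts [27, 34, 55, 73, 75, 77, 84, 86, 88, 103, 109, 129]

All cut coordinates (distinct, sorted): [17, 27, 34, 55, 63, 73, 75, 77, 84, 86, 88, 97, 103, 109, 118, 129]

Fragment lengths:
  [0,17): 17 bp
  [17,27): 10 bp
  [27,34): 7 bp
  [34,55): 21 bp
  [55,63): 8 bp
  [63,73): 10 bp
  [73,75): 2 bp
  [75,77): 2 bp
  [77,84): 7 bp
  [84,86): 2 bp
  [86,88): 2 bp
  [88,97): 9 bp
  [97,103): 6 bp
  [103,109): 6 bp
  [109,118): 9 bp
  [118,129): 11 bp
  [129,133): 4 bp

[2,2,2,2,4,6,6,7,7,8,9,9,10,10,11,17,21]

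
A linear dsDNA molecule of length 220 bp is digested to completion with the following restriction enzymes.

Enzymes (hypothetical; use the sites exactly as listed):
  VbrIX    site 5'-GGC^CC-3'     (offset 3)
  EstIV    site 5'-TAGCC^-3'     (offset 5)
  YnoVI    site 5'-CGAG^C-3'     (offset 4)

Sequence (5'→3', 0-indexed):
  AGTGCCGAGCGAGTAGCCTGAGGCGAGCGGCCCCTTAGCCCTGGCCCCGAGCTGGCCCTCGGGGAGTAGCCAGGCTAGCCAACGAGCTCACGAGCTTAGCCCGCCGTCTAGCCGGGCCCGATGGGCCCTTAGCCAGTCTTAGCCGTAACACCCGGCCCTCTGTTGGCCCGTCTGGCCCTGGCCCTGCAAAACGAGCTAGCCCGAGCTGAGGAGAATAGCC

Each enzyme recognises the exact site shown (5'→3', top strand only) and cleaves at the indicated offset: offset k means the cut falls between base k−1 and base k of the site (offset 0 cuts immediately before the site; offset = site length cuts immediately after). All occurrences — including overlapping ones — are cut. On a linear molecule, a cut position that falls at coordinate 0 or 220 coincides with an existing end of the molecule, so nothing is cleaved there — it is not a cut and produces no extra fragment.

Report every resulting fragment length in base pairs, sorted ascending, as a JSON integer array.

[4,4,4,5,5,6,6,6,6,7,8,8,9,9,9,9,9,9,9,10,11,12,12,13,15,15]

Scan for sites:
  VbrIX (GGCCC, off=3): starts [28, 42, 53, 114, 123, 153, 164, 173, 179] → cuts [31, 45, 56, 117, 126, 156, 167, 176, 182]
  EstIV (TAGCC, off=5): starts [13, 35, 66, 75, 96, 108, 129, 139, 196, 215] → cuts [18, 40, 71, 80, 101, 113, 134, 144, 201] (position 220 is a terminus of the linear molecule — no cut)
  YnoVI (CGAGC, off=4): starts [5, 23, 47, 82, 90, 191, 201] → cuts [9, 27, 51, 86, 94, 195, 205]

All cut coordinates (distinct, sorted): [9, 18, 27, 31, 40, 45, 51, 56, 71, 80, 86, 94, 101, 113, 117, 126, 134, 144, 156, 167, 176, 182, 195, 201, 205]

Fragments:
  [0,9): 9 bp
  [9,18): 9 bp
  [18,27): 9 bp
  [27,31): 4 bp
  [31,40): 9 bp
  [40,45): 5 bp
  [45,51): 6 bp
  [51,56): 5 bp
  [56,71): 15 bp
  [71,80): 9 bp
  [80,86): 6 bp
  [86,94): 8 bp
  [94,101): 7 bp
  [101,113): 12 bp
  [113,117): 4 bp
  [117,126): 9 bp
  [126,134): 8 bp
  [134,144): 10 bp
  [144,156): 12 bp
  [156,167): 11 bp
  [167,176): 9 bp
  [176,182): 6 bp
  [182,195): 13 bp
  [195,201): 6 bp
  [201,205): 4 bp
  [205,220): 15 bp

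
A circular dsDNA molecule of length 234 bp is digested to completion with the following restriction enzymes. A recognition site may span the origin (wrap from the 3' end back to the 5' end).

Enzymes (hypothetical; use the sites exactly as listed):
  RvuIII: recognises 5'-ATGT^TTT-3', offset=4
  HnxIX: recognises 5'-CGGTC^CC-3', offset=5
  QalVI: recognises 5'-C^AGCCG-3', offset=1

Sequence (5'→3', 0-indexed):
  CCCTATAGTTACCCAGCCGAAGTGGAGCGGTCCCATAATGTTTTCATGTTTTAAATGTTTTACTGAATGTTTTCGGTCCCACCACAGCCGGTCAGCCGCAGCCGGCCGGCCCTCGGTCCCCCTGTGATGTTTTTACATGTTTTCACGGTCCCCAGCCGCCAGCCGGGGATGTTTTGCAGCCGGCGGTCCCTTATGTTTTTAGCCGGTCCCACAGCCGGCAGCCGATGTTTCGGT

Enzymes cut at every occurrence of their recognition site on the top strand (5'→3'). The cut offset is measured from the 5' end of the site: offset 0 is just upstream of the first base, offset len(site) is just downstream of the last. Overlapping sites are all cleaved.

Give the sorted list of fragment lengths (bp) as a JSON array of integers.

Per-enzyme occurrences:
  RvuIII (ATGTTTT, off=4): starts [37, 45, 54, 66, 126, 136, 168, 192] → cuts [41, 49, 58, 70, 130, 140, 172, 196]
  HnxIX (CGGTCCC, off=5): starts [27, 73, 113, 145, 183, 203, 230] → cuts [1, 32, 78, 118, 150, 188, 208]
  QalVI (CAGCCG, off=1): starts [13, 84, 92, 98, 152, 159, 176, 211, 218] → cuts [14, 85, 93, 99, 153, 160, 177, 212, 219]

All cut coordinates (distinct, sorted): [1, 14, 32, 41, 49, 58, 70, 78, 85, 93, 99, 118, 130, 140, 150, 153, 160, 172, 177, 188, 196, 208, 212, 219]

Fragment lengths:
  1→14: 13 bp
  14→32: 18 bp
  32→41: 9 bp
  41→49: 8 bp
  49→58: 9 bp
  58→70: 12 bp
  70→78: 8 bp
  78→85: 7 bp
  85→93: 8 bp
  93→99: 6 bp
  99→118: 19 bp
  118→130: 12 bp
  130→140: 10 bp
  140→150: 10 bp
  150→153: 3 bp
  153→160: 7 bp
  160→172: 12 bp
  172→177: 5 bp
  177→188: 11 bp
  188→196: 8 bp
  196→208: 12 bp
  208→212: 4 bp
  212→219: 7 bp
  219→1 (wrap): 234-219+1 = 16 bp

[3,4,5,6,7,7,7,8,8,8,8,9,9,10,10,11,12,12,12,12,13,16,18,19]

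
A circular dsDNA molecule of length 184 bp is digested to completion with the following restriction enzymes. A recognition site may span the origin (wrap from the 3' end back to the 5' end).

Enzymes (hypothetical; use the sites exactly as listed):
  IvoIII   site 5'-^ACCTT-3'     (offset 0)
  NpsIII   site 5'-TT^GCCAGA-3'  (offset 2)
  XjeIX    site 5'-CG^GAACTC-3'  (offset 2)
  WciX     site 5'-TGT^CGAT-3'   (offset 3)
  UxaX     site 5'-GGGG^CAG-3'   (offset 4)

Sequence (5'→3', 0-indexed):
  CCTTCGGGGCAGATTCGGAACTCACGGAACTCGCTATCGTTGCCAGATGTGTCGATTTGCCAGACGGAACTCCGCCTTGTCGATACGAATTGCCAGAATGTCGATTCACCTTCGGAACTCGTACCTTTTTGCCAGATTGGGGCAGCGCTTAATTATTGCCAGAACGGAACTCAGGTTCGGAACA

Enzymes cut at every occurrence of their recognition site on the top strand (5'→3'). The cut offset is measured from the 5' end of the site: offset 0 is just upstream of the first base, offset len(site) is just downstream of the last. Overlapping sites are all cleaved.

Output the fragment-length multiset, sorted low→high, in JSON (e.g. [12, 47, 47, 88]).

[6,6,7,8,8,8,8,9,9,10,10,11,11,12,14,15,15,17]

Per-enzyme occurrences:
  IvoIII ACCTT/0: at [107, 122, 183] ⇒ [107, 122, 183]
  NpsIII TTGCCAGA/2: at [39, 56, 89, 128, 155] ⇒ [41, 58, 91, 130, 157]
  XjeIX CGGAACTC/2: at [15, 24, 64, 112, 164] ⇒ [17, 26, 66, 114, 166]
  WciX TGTCGAT/3: at [49, 77, 98] ⇒ [52, 80, 101]
  UxaX GGGGCAG/4: at [5, 138] ⇒ [9, 142]

Pooled cuts: [9, 17, 26, 41, 52, 58, 66, 80, 91, 101, 107, 114, 122, 130, 142, 157, 166, 183]

Fragments:
  9→17: 8 bp
  17→26: 9 bp
  26→41: 15 bp
  41→52: 11 bp
  52→58: 6 bp
  58→66: 8 bp
  66→80: 14 bp
  80→91: 11 bp
  91→101: 10 bp
  101→107: 6 bp
  107→114: 7 bp
  114→122: 8 bp
  122→130: 8 bp
  130→142: 12 bp
  142→157: 15 bp
  157→166: 9 bp
  166→183: 17 bp
  183→9 (wrap): 184-183+9 = 10 bp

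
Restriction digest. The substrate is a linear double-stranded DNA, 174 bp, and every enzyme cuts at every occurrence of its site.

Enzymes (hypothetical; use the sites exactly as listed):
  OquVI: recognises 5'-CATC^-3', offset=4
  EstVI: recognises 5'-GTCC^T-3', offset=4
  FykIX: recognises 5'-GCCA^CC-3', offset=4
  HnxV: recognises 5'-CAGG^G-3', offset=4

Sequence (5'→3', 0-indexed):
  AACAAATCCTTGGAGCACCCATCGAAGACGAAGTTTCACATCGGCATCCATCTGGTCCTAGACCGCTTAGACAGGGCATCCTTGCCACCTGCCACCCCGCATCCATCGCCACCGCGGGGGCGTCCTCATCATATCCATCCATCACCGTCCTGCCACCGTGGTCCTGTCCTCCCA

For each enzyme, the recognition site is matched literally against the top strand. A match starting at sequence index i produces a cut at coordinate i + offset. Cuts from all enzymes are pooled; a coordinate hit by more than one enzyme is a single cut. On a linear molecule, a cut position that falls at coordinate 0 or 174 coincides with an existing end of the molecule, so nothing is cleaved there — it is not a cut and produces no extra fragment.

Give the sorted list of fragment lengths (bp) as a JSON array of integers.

Site scan:
  OquVI (CATC, off=4): starts [19, 38, 44, 48, 76, 99, 103, 126, 135, 139] → cuts [23, 42, 48, 52, 80, 103, 107, 130, 139, 143]
  EstVI (GTCCT, off=4): starts [54, 121, 146, 160, 165] → cuts [58, 125, 150, 164, 169]
  FykIX (GCCACC, off=4): starts [83, 90, 107, 151] → cuts [87, 94, 111, 155]
  HnxV (CAGGG, off=4): starts [71] → cuts [75]

All cut coordinates (distinct, sorted): [23, 42, 48, 52, 58, 75, 80, 87, 94, 103, 107, 111, 125, 130, 139, 143, 150, 155, 164, 169]

Fragments:
  [0,23): 23 bp
  [23,42): 19 bp
  [42,48): 6 bp
  [48,52): 4 bp
  [52,58): 6 bp
  [58,75): 17 bp
  [75,80): 5 bp
  [80,87): 7 bp
  [87,94): 7 bp
  [94,103): 9 bp
  [103,107): 4 bp
  [107,111): 4 bp
  [111,125): 14 bp
  [125,130): 5 bp
  [130,139): 9 bp
  [139,143): 4 bp
  [143,150): 7 bp
  [150,155): 5 bp
  [155,164): 9 bp
  [164,169): 5 bp
  [169,174): 5 bp

[4,4,4,4,5,5,5,5,5,6,6,7,7,7,9,9,9,14,17,19,23]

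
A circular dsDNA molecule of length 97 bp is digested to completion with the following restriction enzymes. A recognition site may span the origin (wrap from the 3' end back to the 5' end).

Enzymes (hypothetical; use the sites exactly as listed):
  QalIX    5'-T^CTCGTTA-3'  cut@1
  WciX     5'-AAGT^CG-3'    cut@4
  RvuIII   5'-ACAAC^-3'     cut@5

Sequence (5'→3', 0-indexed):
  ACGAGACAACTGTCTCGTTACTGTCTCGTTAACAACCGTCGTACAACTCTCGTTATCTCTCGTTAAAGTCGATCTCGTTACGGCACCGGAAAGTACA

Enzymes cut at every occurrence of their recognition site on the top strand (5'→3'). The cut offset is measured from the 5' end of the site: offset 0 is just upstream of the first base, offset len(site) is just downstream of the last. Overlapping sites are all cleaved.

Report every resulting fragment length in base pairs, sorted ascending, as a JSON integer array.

[1,3,4,8,10,11,11,11,12,26]

Per-enzyme occurrences:
  QalIX (TCTCGTTA, off=1): starts [12, 23, 47, 57, 72] → cuts [13, 24, 48, 58, 73]
  WciX (AAGTCG, off=4): starts [65] → cuts [69]
  RvuIII (ACAAC, off=5): starts [5, 31, 42, 94] → cuts [2, 10, 36, 47]

All cut coordinates (distinct, sorted): [2, 10, 13, 24, 36, 47, 48, 58, 69, 73]

Fragment lengths:
  2→10: 8 bp
  10→13: 3 bp
  13→24: 11 bp
  24→36: 12 bp
  36→47: 11 bp
  47→48: 1 bp
  48→58: 10 bp
  58→69: 11 bp
  69→73: 4 bp
  73→2 (wrap): 97-73+2 = 26 bp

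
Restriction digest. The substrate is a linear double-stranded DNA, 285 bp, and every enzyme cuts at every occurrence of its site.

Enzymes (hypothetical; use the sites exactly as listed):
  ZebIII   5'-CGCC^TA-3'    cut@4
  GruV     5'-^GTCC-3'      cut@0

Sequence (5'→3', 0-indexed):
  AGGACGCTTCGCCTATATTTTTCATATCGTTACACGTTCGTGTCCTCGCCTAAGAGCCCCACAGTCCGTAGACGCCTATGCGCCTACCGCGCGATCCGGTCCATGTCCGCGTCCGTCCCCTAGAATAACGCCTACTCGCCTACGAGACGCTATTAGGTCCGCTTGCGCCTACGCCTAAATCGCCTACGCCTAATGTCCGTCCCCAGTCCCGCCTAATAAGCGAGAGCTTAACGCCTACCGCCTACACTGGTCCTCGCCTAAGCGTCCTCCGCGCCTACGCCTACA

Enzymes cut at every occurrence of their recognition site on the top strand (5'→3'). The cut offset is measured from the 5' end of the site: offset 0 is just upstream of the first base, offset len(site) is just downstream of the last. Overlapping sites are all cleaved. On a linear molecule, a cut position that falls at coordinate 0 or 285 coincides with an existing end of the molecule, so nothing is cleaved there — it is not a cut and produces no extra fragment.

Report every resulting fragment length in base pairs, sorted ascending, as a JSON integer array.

Per-enzyme occurrences:
  ZebIII CGCCTA/4: at [9, 46, 72, 80, 128, 136, 165, 171, 180, 186, 209, 231, 238, 254, 271, 277] ⇒ [13, 50, 76, 84, 132, 140, 169, 175, 184, 190, 213, 235, 242, 258, 275, 281]
  GruV GTCC/0: at [41, 63, 98, 104, 110, 114, 156, 194, 198, 205, 249, 263] ⇒ [41, 63, 98, 104, 110, 114, 156, 194, 198, 205, 249, 263]

Pooled cuts: [13, 41, 50, 63, 76, 84, 98, 104, 110, 114, 132, 140, 156, 169, 175, 184, 190, 194, 198, 205, 213, 235, 242, 249, 258, 263, 275, 281]

Fragments:
  [0,13): 13 bp
  [13,41): 28 bp
  [41,50): 9 bp
  [50,63): 13 bp
  [63,76): 13 bp
  [76,84): 8 bp
  [84,98): 14 bp
  [98,104): 6 bp
  [104,110): 6 bp
  [110,114): 4 bp
  [114,132): 18 bp
  [132,140): 8 bp
  [140,156): 16 bp
  [156,169): 13 bp
  [169,175): 6 bp
  [175,184): 9 bp
  [184,190): 6 bp
  [190,194): 4 bp
  [194,198): 4 bp
  [198,205): 7 bp
  [205,213): 8 bp
  [213,235): 22 bp
  [235,242): 7 bp
  [242,249): 7 bp
  [249,258): 9 bp
  [258,263): 5 bp
  [263,275): 12 bp
  [275,281): 6 bp
  [281,285): 4 bp

[4,4,4,4,5,6,6,6,6,6,7,7,7,8,8,8,9,9,9,12,13,13,13,13,14,16,18,22,28]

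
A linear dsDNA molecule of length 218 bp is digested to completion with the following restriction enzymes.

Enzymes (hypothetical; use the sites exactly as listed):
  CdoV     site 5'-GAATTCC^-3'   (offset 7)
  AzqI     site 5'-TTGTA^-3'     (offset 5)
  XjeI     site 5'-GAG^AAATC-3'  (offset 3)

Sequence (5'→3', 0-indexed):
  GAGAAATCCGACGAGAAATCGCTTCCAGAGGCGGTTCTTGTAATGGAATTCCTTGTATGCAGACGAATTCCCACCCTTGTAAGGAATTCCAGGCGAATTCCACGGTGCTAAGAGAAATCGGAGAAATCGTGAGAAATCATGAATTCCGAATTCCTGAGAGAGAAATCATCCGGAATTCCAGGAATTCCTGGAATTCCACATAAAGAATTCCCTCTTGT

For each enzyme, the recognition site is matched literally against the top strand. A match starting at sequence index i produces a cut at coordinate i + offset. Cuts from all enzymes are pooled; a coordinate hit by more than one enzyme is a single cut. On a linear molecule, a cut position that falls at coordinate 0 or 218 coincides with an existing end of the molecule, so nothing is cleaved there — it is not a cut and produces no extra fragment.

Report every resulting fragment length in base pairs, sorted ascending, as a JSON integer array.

Scan for sites:
  CdoV (GAATTCC, off=7): starts [45, 64, 83, 94, 140, 147, 172, 181, 190, 204] → cuts [52, 71, 90, 101, 147, 154, 179, 188, 197, 211]
  AzqI (TTGTA, off=5): starts [37, 52, 76] → cuts [42, 57, 81]
  XjeI (GAGAAATC, off=3): starts [0, 12, 111, 120, 130, 159] → cuts [3, 15, 114, 123, 133, 162]

All cut coordinates (distinct, sorted): [3, 15, 42, 52, 57, 71, 81, 90, 101, 114, 123, 133, 147, 154, 162, 179, 188, 197, 211]

Fragment lengths:
  [0,3): 3 bp
  [3,15): 12 bp
  [15,42): 27 bp
  [42,52): 10 bp
  [52,57): 5 bp
  [57,71): 14 bp
  [71,81): 10 bp
  [81,90): 9 bp
  [90,101): 11 bp
  [101,114): 13 bp
  [114,123): 9 bp
  [123,133): 10 bp
  [133,147): 14 bp
  [147,154): 7 bp
  [154,162): 8 bp
  [162,179): 17 bp
  [179,188): 9 bp
  [188,197): 9 bp
  [197,211): 14 bp
  [211,218): 7 bp

[3,5,7,7,8,9,9,9,9,10,10,10,11,12,13,14,14,14,17,27]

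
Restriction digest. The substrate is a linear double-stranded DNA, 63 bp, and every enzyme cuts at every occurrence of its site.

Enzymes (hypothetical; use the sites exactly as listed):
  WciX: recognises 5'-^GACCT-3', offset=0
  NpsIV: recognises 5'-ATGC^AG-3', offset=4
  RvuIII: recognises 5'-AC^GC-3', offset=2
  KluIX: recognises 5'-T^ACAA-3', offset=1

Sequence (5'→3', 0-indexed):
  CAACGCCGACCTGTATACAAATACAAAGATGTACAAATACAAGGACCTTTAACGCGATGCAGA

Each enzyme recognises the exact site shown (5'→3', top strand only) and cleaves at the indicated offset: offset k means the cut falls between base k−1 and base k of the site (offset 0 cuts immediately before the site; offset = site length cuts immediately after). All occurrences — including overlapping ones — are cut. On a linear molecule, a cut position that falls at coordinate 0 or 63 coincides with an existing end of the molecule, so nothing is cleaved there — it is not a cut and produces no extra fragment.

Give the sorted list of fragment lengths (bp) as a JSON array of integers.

[3,3,4,5,6,6,7,9,10,10]

Per-enzyme occurrences:
  WciX (GACCT, off=0): starts [7, 43] → cuts [7, 43]
  NpsIV (ATGCAG, off=4): starts [56] → cuts [60]
  RvuIII (ACGC, off=2): starts [2, 51] → cuts [4, 53]
  KluIX (TACAA, off=1): starts [15, 21, 31, 37] → cuts [16, 22, 32, 38]

Pooled cuts: [4, 7, 16, 22, 32, 38, 43, 53, 60]

Fragments:
  [0,4): 4 bp
  [4,7): 3 bp
  [7,16): 9 bp
  [16,22): 6 bp
  [22,32): 10 bp
  [32,38): 6 bp
  [38,43): 5 bp
  [43,53): 10 bp
  [53,60): 7 bp
  [60,63): 3 bp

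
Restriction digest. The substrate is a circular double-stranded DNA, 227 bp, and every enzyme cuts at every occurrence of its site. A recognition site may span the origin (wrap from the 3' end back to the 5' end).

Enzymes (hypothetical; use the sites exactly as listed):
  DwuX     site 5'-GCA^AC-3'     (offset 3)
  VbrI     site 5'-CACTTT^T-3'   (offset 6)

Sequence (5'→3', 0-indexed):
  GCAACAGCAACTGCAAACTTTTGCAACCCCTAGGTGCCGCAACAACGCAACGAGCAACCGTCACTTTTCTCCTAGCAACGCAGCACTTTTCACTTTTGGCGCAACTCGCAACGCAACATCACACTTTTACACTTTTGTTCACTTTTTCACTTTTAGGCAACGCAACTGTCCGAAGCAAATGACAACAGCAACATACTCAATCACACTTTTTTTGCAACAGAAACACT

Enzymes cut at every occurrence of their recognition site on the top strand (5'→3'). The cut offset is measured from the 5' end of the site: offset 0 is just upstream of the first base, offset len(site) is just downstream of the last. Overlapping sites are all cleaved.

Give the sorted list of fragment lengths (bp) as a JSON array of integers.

[5,5,6,6,7,7,7,7,7,8,8,8,10,10,11,12,12,14,16,16,19,26]

Per-enzyme occurrences:
  DwuX GCAAC/3: at [0, 6, 22, 38, 46, 53, 74, 100, 107, 112, 156, 161, 187, 213] ⇒ [3, 9, 25, 41, 49, 56, 77, 103, 110, 115, 159, 164, 190, 216]
  VbrI CACTTTT/6: at [61, 83, 90, 121, 129, 139, 147, 203] ⇒ [67, 89, 96, 127, 135, 145, 153, 209]

Pooled cuts: [3, 9, 25, 41, 49, 56, 67, 77, 89, 96, 103, 110, 115, 127, 135, 145, 153, 159, 164, 190, 209, 216]

Fragment lengths:
  3→9: 6 bp
  9→25: 16 bp
  25→41: 16 bp
  41→49: 8 bp
  49→56: 7 bp
  56→67: 11 bp
  67→77: 10 bp
  77→89: 12 bp
  89→96: 7 bp
  96→103: 7 bp
  103→110: 7 bp
  110→115: 5 bp
  115→127: 12 bp
  127→135: 8 bp
  135→145: 10 bp
  145→153: 8 bp
  153→159: 6 bp
  159→164: 5 bp
  164→190: 26 bp
  190→209: 19 bp
  209→216: 7 bp
  216→3 (wrap): 227-216+3 = 14 bp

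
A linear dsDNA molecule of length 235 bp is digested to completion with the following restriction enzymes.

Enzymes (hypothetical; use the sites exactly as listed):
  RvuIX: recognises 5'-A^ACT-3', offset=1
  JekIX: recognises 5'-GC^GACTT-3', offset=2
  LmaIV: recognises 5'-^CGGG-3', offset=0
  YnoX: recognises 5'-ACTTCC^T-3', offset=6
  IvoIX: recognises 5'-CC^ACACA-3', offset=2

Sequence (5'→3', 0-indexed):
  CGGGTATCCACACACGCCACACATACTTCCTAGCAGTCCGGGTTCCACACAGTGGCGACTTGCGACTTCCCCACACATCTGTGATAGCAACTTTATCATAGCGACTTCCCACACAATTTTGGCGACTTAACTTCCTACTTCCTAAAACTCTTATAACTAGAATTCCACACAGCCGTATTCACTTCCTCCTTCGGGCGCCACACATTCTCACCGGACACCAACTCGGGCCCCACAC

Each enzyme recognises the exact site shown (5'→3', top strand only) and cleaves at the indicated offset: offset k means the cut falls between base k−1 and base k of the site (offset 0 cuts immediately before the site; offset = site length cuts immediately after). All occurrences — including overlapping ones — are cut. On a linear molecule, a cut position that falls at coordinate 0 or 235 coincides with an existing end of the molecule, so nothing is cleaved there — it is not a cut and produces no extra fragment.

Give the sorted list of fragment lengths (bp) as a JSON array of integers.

[3,4,5,6,6,7,7,8,8,8,8,9,9,9,9,10,11,12,12,13,13,17,20,21]

Scan for sites:
  RvuIX AACT/1: at [88, 128, 145, 154, 219] ⇒ [89, 129, 146, 155, 220]
  JekIX GCGACTT/2: at [54, 61, 100, 121] ⇒ [56, 63, 102, 123]
  LmaIV CGGG/0: at [0, 38, 191, 223] ⇒ [38, 191, 223] (position 0 is a terminus of the linear molecule — no cut)
  YnoX ACTTCCT/6: at [24, 129, 136, 180] ⇒ [30, 135, 142, 186]
  IvoIX CCACACA/2: at [7, 16, 44, 70, 108, 164, 197] ⇒ [9, 18, 46, 72, 110, 166, 199]

All cut coordinates (distinct, sorted): [9, 18, 30, 38, 46, 56, 63, 72, 89, 102, 110, 123, 129, 135, 142, 146, 155, 166, 186, 191, 199, 220, 223]

Fragment lengths:
  [0,9): 9 bp
  [9,18): 9 bp
  [18,30): 12 bp
  [30,38): 8 bp
  [38,46): 8 bp
  [46,56): 10 bp
  [56,63): 7 bp
  [63,72): 9 bp
  [72,89): 17 bp
  [89,102): 13 bp
  [102,110): 8 bp
  [110,123): 13 bp
  [123,129): 6 bp
  [129,135): 6 bp
  [135,142): 7 bp
  [142,146): 4 bp
  [146,155): 9 bp
  [155,166): 11 bp
  [166,186): 20 bp
  [186,191): 5 bp
  [191,199): 8 bp
  [199,220): 21 bp
  [220,223): 3 bp
  [223,235): 12 bp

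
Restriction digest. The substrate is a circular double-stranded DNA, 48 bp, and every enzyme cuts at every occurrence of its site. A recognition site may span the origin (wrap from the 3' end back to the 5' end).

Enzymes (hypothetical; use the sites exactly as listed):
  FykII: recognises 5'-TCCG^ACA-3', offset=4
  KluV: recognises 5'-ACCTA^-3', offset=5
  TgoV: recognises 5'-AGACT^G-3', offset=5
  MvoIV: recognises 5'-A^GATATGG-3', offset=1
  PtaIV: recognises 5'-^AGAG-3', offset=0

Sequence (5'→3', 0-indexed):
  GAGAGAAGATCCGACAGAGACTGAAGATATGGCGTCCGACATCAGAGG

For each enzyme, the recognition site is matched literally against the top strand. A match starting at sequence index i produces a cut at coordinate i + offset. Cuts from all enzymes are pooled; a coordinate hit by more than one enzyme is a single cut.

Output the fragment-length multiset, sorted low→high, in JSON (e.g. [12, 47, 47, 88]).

Site scan:
  FykII TCCGACA/4: at [9, 34] ⇒ [13, 38]
  KluV (ACCTA, off=5): no sites
  TgoV AGACTG/5: at [17] ⇒ [22]
  MvoIV AGATATGG/1: at [24] ⇒ [25]
  PtaIV AGAG/0: at [1, 15, 43] ⇒ [1, 15, 43]

Pooled cuts: [1, 13, 15, 22, 25, 38, 43]

Fragments:
  1→13: 12 bp
  13→15: 2 bp
  15→22: 7 bp
  22→25: 3 bp
  25→38: 13 bp
  38→43: 5 bp
  43→1 (wrap): 48-43+1 = 6 bp

[2,3,5,6,7,12,13]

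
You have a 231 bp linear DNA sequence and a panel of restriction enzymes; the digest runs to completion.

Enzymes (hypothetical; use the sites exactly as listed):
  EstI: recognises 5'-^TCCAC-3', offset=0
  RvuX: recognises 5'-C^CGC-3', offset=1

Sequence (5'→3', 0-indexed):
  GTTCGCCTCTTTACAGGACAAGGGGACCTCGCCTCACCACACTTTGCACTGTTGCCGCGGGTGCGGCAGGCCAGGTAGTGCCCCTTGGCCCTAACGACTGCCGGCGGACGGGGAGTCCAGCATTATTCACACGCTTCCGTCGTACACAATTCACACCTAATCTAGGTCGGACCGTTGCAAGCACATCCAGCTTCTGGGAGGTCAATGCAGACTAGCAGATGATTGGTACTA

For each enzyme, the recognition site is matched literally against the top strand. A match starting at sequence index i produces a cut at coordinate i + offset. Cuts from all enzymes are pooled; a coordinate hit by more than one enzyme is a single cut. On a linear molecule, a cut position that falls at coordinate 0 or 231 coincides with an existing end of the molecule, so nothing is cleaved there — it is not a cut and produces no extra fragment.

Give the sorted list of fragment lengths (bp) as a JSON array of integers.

[55,176]

Per-enzyme occurrences:
  EstI (TCCAC, off=0): no sites
  RvuX CCGC/1: at [54] ⇒ [55]

All cut coordinates (distinct, sorted): [55]

Fragments:
  [0,55): 55 bp
  [55,231): 176 bp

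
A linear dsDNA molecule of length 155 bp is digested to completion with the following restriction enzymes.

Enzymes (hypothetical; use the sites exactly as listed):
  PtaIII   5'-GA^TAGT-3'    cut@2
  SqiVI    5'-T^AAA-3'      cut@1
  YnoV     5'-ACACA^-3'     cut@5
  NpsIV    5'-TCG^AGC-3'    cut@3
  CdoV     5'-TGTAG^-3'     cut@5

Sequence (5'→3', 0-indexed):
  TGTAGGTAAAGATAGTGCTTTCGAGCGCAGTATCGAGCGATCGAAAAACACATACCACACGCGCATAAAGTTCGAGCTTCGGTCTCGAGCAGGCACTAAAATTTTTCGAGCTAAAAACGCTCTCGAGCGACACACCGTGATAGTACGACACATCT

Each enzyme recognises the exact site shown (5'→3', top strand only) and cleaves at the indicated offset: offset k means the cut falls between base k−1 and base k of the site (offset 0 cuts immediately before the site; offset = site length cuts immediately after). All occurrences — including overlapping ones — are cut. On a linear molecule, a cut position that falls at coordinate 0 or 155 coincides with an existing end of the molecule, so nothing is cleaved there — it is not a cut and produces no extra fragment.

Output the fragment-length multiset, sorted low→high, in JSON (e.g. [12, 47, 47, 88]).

[2,3,4,5,5,6,8,9,10,11,11,12,12,13,13,14,17]

Scan for sites:
  PtaIII (GATAGT, off=2): starts [10, 138] → cuts [12, 140]
  SqiVI (TAAA, off=1): starts [6, 65, 96, 111] → cuts [7, 66, 97, 112]
  YnoV (ACACA, off=5): starts [47, 129, 147] → cuts [52, 134, 152]
  NpsIV (TCGAGC, off=3): starts [20, 32, 71, 84, 105, 122] → cuts [23, 35, 74, 87, 108, 125]
  CdoV (TGTAG, off=5): starts [0] → cuts [5]

All cut coordinates (distinct, sorted): [5, 7, 12, 23, 35, 52, 66, 74, 87, 97, 108, 112, 125, 134, 140, 152]

Fragments:
  [0,5): 5 bp
  [5,7): 2 bp
  [7,12): 5 bp
  [12,23): 11 bp
  [23,35): 12 bp
  [35,52): 17 bp
  [52,66): 14 bp
  [66,74): 8 bp
  [74,87): 13 bp
  [87,97): 10 bp
  [97,108): 11 bp
  [108,112): 4 bp
  [112,125): 13 bp
  [125,134): 9 bp
  [134,140): 6 bp
  [140,152): 12 bp
  [152,155): 3 bp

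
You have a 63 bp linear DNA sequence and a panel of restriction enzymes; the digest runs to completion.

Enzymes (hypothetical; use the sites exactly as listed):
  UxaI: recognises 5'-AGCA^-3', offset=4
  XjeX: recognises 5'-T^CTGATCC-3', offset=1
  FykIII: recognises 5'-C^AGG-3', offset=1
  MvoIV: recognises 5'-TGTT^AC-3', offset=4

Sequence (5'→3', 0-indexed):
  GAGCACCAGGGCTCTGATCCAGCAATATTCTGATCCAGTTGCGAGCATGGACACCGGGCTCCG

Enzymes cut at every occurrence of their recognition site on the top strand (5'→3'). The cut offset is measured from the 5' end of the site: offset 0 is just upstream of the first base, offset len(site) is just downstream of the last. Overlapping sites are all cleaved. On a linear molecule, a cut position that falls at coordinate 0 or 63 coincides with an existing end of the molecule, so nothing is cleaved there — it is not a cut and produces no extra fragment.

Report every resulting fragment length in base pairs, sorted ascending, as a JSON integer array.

Site scan:
  UxaI (AGCA, off=4): starts [1, 20, 43] → cuts [5, 24, 47]
  XjeX (TCTGATCC, off=1): starts [12, 28] → cuts [13, 29]
  FykIII (CAGG, off=1): starts [6] → cuts [7]
  MvoIV (TGTTAC, off=4): no sites

All cut coordinates (distinct, sorted): [5, 7, 13, 24, 29, 47]

Fragments:
  [0,5): 5 bp
  [5,7): 2 bp
  [7,13): 6 bp
  [13,24): 11 bp
  [24,29): 5 bp
  [29,47): 18 bp
  [47,63): 16 bp

[2,5,5,6,11,16,18]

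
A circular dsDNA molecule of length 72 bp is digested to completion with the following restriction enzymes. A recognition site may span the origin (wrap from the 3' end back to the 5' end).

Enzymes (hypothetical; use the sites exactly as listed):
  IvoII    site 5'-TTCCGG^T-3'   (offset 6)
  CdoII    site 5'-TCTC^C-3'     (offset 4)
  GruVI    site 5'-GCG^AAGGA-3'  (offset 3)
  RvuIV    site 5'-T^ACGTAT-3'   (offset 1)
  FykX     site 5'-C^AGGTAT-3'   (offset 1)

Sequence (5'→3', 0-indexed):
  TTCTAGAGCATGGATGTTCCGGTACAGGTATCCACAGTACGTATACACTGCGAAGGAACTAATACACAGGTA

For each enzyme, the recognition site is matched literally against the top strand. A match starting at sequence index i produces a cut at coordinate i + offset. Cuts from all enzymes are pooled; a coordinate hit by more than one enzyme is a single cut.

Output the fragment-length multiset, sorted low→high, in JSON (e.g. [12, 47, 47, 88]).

[3,13,14,15,27]

Site scan:
  IvoII TTCCGGT/6: at [16] ⇒ [22]
  CdoII (TCTCC, off=4): no sites
  GruVI GCGAAGGA/3: at [49] ⇒ [52]
  RvuIV TACGTAT/1: at [37] ⇒ [38]
  FykX CAGGTAT/1: at [24, 66] ⇒ [25, 67]

All cut coordinates (distinct, sorted): [22, 25, 38, 52, 67]

Fragments:
  22→25: 3 bp
  25→38: 13 bp
  38→52: 14 bp
  52→67: 15 bp
  67→22 (wrap): 72-67+22 = 27 bp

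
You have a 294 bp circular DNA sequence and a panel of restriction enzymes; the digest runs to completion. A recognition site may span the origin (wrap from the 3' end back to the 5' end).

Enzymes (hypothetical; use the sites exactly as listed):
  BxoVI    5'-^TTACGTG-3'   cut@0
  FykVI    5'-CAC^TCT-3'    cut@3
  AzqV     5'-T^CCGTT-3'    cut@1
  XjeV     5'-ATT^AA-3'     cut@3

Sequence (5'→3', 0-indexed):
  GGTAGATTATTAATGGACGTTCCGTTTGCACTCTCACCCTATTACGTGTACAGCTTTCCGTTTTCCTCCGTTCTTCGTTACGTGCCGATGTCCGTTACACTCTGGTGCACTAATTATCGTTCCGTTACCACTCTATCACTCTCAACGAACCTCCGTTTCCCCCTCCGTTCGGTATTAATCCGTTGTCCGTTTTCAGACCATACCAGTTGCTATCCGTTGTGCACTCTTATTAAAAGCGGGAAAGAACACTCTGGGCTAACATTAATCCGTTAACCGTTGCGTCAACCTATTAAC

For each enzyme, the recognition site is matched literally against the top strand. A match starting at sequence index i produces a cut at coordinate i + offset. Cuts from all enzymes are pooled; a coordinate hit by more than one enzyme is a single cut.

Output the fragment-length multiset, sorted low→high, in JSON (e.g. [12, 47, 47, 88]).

Per-enzyme occurrences:
  BxoVI TTACGTG/0: at [41, 77] ⇒ [41, 77]
  FykVI CACTCT/3: at [28, 97, 128, 136, 221, 246] ⇒ [31, 100, 131, 139, 224, 249]
  AzqV TCCGTT/1: at [20, 56, 66, 90, 120, 151, 163, 178, 185, 212, 265] ⇒ [21, 57, 67, 91, 121, 152, 164, 179, 186, 213, 266]
  XjeV ATTAA/3: at [8, 173, 228, 260, 288] ⇒ [11, 176, 231, 263, 291]

Pooled cuts: [11, 21, 31, 41, 57, 67, 77, 91, 100, 121, 131, 139, 152, 164, 176, 179, 186, 213, 224, 231, 249, 263, 266, 291]

Fragment lengths:
  11→21: 10 bp
  21→31: 10 bp
  31→41: 10 bp
  41→57: 16 bp
  57→67: 10 bp
  67→77: 10 bp
  77→91: 14 bp
  91→100: 9 bp
  100→121: 21 bp
  121→131: 10 bp
  131→139: 8 bp
  139→152: 13 bp
  152→164: 12 bp
  164→176: 12 bp
  176→179: 3 bp
  179→186: 7 bp
  186→213: 27 bp
  213→224: 11 bp
  224→231: 7 bp
  231→249: 18 bp
  249→263: 14 bp
  263→266: 3 bp
  266→291: 25 bp
  291→11 (wrap): 294-291+11 = 14 bp

[3,3,7,7,8,9,10,10,10,10,10,10,11,12,12,13,14,14,14,16,18,21,25,27]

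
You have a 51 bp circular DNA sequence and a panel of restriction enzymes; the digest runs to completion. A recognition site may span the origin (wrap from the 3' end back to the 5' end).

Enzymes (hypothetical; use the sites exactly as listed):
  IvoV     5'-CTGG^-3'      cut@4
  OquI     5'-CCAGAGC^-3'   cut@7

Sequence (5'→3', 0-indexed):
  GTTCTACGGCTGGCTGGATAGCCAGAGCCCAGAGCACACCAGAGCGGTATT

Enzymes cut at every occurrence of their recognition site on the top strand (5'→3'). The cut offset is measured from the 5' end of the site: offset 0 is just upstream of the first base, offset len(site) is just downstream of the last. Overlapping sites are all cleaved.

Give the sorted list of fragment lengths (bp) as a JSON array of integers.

[4,7,10,11,19]

Per-enzyme occurrences:
  IvoV CTGG/4: at [9, 13] ⇒ [13, 17]
  OquI CCAGAGC/7: at [21, 28, 38] ⇒ [28, 35, 45]

All cut coordinates (distinct, sorted): [13, 17, 28, 35, 45]

Fragments:
  13→17: 4 bp
  17→28: 11 bp
  28→35: 7 bp
  35→45: 10 bp
  45→13 (wrap): 51-45+13 = 19 bp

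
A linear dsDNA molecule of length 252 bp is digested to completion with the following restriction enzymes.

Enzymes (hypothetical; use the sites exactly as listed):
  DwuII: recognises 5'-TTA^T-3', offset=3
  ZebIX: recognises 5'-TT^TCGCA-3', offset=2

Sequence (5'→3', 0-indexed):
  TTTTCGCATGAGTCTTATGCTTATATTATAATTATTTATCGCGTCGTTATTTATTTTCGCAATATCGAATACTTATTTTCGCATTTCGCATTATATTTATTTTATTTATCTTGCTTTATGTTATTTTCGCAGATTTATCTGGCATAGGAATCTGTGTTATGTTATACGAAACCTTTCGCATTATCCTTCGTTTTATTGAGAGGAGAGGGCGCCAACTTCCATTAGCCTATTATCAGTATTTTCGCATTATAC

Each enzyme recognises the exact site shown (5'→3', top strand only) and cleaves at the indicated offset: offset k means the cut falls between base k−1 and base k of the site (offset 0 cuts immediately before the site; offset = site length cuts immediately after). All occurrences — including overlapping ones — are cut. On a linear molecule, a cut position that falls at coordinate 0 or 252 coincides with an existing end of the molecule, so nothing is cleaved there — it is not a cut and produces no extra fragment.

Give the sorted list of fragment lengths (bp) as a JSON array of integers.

[3,3,3,3,3,4,4,4,5,5,5,5,6,6,6,7,8,8,8,9,10,11,11,11,12,14,19,22,37]

Scan for sites:
  DwuII (TTAT, off=3): starts [14, 20, 25, 31, 35, 46, 50, 72, 90, 96, 101, 105, 115, 120, 134, 156, 161, 180, 192, 229, 246] → cuts [17, 23, 28, 34, 38, 49, 53, 75, 93, 99, 104, 108, 118, 123, 137, 159, 164, 183, 195, 232, 249]
  ZebIX (TTTCGCA, off=2): starts [1, 54, 76, 83, 124, 173, 239] → cuts [3, 56, 78, 85, 126, 175, 241]

All cut coordinates (distinct, sorted): [3, 17, 23, 28, 34, 38, 49, 53, 56, 75, 78, 85, 93, 99, 104, 108, 118, 123, 126, 137, 159, 164, 175, 183, 195, 232, 241, 249]

Fragment lengths:
  [0,3): 3 bp
  [3,17): 14 bp
  [17,23): 6 bp
  [23,28): 5 bp
  [28,34): 6 bp
  [34,38): 4 bp
  [38,49): 11 bp
  [49,53): 4 bp
  [53,56): 3 bp
  [56,75): 19 bp
  [75,78): 3 bp
  [78,85): 7 bp
  [85,93): 8 bp
  [93,99): 6 bp
  [99,104): 5 bp
  [104,108): 4 bp
  [108,118): 10 bp
  [118,123): 5 bp
  [123,126): 3 bp
  [126,137): 11 bp
  [137,159): 22 bp
  [159,164): 5 bp
  [164,175): 11 bp
  [175,183): 8 bp
  [183,195): 12 bp
  [195,232): 37 bp
  [232,241): 9 bp
  [241,249): 8 bp
  [249,252): 3 bp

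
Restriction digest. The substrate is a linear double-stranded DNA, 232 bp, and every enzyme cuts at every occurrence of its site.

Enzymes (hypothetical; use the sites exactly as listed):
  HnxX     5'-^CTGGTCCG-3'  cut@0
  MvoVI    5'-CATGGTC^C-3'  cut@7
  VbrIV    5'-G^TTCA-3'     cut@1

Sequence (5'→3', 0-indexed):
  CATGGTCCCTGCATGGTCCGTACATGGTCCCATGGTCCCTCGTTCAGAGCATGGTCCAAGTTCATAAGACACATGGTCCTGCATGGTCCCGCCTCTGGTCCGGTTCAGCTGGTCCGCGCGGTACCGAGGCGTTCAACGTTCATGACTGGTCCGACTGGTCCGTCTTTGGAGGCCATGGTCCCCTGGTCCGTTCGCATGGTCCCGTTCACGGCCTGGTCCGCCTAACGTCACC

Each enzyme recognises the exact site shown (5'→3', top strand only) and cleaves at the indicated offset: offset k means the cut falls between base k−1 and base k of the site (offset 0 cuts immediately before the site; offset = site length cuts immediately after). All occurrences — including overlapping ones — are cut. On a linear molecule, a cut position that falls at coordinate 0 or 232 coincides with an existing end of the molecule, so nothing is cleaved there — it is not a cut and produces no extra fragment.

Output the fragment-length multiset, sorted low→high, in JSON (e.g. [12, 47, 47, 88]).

Scan for sites:
  HnxX (CTGGTCCG, off=0): starts [94, 108, 145, 154, 182, 212] → cuts [94, 108, 145, 154, 182, 212]
  MvoVI (CATGGTCC, off=7): starts [0, 11, 22, 30, 49, 71, 81, 173, 194] → cuts [7, 18, 29, 37, 56, 78, 88, 180, 201]
  VbrIV (GTTCA, off=1): starts [41, 59, 102, 130, 137, 203] → cuts [42, 60, 103, 131, 138, 204]

Pooled cuts: [7, 18, 29, 37, 42, 56, 60, 78, 88, 94, 103, 108, 131, 138, 145, 154, 180, 182, 201, 204, 212]

Fragments:
  [0,7): 7 bp
  [7,18): 11 bp
  [18,29): 11 bp
  [29,37): 8 bp
  [37,42): 5 bp
  [42,56): 14 bp
  [56,60): 4 bp
  [60,78): 18 bp
  [78,88): 10 bp
  [88,94): 6 bp
  [94,103): 9 bp
  [103,108): 5 bp
  [108,131): 23 bp
  [131,138): 7 bp
  [138,145): 7 bp
  [145,154): 9 bp
  [154,180): 26 bp
  [180,182): 2 bp
  [182,201): 19 bp
  [201,204): 3 bp
  [204,212): 8 bp
  [212,232): 20 bp

[2,3,4,5,5,6,7,7,7,8,8,9,9,10,11,11,14,18,19,20,23,26]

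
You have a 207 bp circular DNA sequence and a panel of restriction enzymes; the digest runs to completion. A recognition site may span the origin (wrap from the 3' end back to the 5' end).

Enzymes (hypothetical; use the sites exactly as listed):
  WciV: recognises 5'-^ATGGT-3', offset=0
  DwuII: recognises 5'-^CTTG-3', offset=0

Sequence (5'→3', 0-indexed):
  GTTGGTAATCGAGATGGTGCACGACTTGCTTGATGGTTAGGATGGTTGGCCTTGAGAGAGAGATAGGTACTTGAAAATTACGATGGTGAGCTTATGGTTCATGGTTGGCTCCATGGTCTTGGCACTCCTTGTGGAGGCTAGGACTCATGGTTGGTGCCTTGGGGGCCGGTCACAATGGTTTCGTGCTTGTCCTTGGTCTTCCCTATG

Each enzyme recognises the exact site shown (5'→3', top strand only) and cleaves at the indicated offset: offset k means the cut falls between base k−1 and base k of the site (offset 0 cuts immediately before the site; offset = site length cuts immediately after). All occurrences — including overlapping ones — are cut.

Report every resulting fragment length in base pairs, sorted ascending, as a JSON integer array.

Per-enzyme occurrences:
  WciV (ATGGT, off=0): starts [13, 32, 41, 82, 93, 100, 112, 146, 174, 204] → cuts [13, 32, 41, 82, 93, 100, 112, 146, 174, 204]
  DwuII (CTTG, off=0): starts [24, 28, 50, 69, 117, 127, 157, 185, 191] → cuts [24, 28, 50, 69, 117, 127, 157, 185, 191]

Pooled cuts: [13, 24, 28, 32, 41, 50, 69, 82, 93, 100, 112, 117, 127, 146, 157, 174, 185, 191, 204]

Fragments:
  13→24: 11 bp
  24→28: 4 bp
  28→32: 4 bp
  32→41: 9 bp
  41→50: 9 bp
  50→69: 19 bp
  69→82: 13 bp
  82→93: 11 bp
  93→100: 7 bp
  100→112: 12 bp
  112→117: 5 bp
  117→127: 10 bp
  127→146: 19 bp
  146→157: 11 bp
  157→174: 17 bp
  174→185: 11 bp
  185→191: 6 bp
  191→204: 13 bp
  204→13 (wrap): 207-204+13 = 16 bp

[4,4,5,6,7,9,9,10,11,11,11,11,12,13,13,16,17,19,19]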